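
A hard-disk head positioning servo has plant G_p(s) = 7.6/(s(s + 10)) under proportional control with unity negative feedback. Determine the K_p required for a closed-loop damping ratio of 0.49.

K_p = 13.7

Closed-loop characteristic equation: s² + 10s + K_p·7.6 = 0.
So ω_n = √(7.6K_p) and 2ζω_n = 10, giving ζ = 10/(2√(7.6K_p)).
Setting ζ = 0.49: √(7.6K_p) = 10/(2·0.49) = 10.2, so K_p = 104.1/7.6 = 13.7.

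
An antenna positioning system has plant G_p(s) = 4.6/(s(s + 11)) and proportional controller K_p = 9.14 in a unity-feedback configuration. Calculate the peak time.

T_p = 0.915 s

Closed-loop characteristic equation: s² + 11s + 42.04 = 0, so ω_n = 6.484 rad/s and ζ = 11/(2·6.484) = 0.8482.
Damped frequency ω_d = ω_n√(1−ζ²) = 3.434 rad/s, so peak time T_p = π/ω_d = 0.915 s.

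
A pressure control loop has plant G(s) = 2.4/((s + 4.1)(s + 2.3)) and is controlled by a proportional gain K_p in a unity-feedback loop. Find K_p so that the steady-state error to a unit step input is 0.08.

K_p = 45.2

For a type-0 loop with proportional control, e_ss = 1/(1 + K_p·G(0)).
G(0) = 0.2545. Require 1/(1 + K_p·0.2545) = 0.08, so 1 + 0.2545·K_p = 12.5.
K_p = (12.5 − 1)/0.2545 = 45.2.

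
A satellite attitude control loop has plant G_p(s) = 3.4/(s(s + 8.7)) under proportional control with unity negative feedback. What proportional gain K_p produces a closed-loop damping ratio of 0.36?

K_p = 42.9

Closed-loop characteristic equation: s² + 8.7s + K_p·3.4 = 0.
So ω_n = √(3.4K_p) and 2ζω_n = 8.7, giving ζ = 8.7/(2√(3.4K_p)).
Setting ζ = 0.36: √(3.4K_p) = 8.7/(2·0.36) = 12.08, so K_p = 146/3.4 = 42.9.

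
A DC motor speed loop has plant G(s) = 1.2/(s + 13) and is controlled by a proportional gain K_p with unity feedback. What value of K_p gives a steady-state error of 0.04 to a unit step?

The loop is type 0, so e_ss(step) = 1/(1 + K_pos) with K_pos = K_p·G(0).
G(0) = 0.09231. Require 1/(1 + K_p·0.09231) = 0.04, so 1 + 0.09231·K_p = 25.
K_p = (25 − 1)/0.09231 = 260.

K_p = 260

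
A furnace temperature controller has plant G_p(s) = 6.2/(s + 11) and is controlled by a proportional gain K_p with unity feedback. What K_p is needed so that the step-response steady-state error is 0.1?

Steady-state error for a unit step on this type-0 loop is 1/(1 + K_p·G_p(0)).
G_p(0) = 0.5636. Require 1/(1 + K_p·0.5636) = 0.1, so 1 + 0.5636·K_p = 10.
K_p = (10 − 1)/0.5636 = 16.

K_p = 16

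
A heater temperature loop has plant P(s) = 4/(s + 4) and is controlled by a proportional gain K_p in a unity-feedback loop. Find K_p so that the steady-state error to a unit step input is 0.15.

K_p = 5.67

Steady-state error for a unit step on this type-0 loop is 1/(1 + K_p·P(0)).
P(0) = 1. Require 1/(1 + K_p·1) = 0.15, so 1 + 1·K_p = 6.667.
K_p = (6.667 − 1)/1 = 5.67.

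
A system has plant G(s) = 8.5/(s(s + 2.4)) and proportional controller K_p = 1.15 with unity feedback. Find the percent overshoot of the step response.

From 1 + K_pG(s) = 0: s² + 2.4s + 9.775 = 0 ⇒ ω_n = 3.126, ζ = 0.3838.
%OS = 100·exp(−πζ/√(1−ζ²)) = 100·exp(−π·0.3838/√0.8527) = 27.1%.

27.1%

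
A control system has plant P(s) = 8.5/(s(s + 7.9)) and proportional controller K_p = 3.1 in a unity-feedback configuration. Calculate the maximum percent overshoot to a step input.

2.27%

Closed-loop characteristic equation: s² + 7.9s + 26.35 = 0, so ω_n = 5.133 rad/s and ζ = 7.9/(2·5.133) = 0.7695.
%OS = 100·exp(−πζ/√(1−ζ²)) = 100·exp(−π·0.7695/√0.4079) = 2.27%.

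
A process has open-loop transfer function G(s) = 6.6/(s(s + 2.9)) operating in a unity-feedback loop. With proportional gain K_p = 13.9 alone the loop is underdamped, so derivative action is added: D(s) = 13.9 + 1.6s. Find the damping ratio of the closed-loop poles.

Forward path: (13.9 + 1.6s)·6.6/(s(s+2.9)). The closed-loop characteristic equation is s² + (2.9 + 6.6·1.6)s + 6.6·13.9 = 0.
That is s² + 13.46s + 91.74 = 0, so ω_n = 9.578 rad/s and ζ = 13.46/(2·9.578) = 0.7026.

ζ = 0.703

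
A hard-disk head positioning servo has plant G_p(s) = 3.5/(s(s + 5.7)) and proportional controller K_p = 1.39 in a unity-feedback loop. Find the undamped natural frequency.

1 + K_p·G_p(s) = 0 gives s² + 5.7s + 4.865 = 0.
Matching s² + 2ζω_n s + ω_n²: ω_n = √4.865 = 2.206 rad/s and 2ζω_n = 5.7, so ζ = 5.7/(2·2.206) = 1.29.

ω_n = 2.21 rad/s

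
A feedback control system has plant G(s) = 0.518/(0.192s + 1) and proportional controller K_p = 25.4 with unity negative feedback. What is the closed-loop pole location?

s = -73.74

Closed loop: T(s) = K_p·G/(1+K_p·G) = 13.16/(0.192s + 1 + 13.16), with pole at s = −(1 + 13.16)/0.192 = −73.74.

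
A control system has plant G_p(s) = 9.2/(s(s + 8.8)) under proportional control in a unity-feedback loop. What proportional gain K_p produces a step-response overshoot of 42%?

K_p = 29.7

From %OS = 100·exp(−πζ/√(1−ζ²)) = 42%, ζ = −ln(0.42)/√(π²+ln²(0.42)) = 0.2662.
Characteristic equation s² + 8.8s + 9.2K_p = 0 gives ζ = 8.8/(2√(9.2K_p)).
Setting ζ = 0.2662: √(9.2K_p) = 8.8/(2·0.2662) = 16.53, so K_p = 273.3/9.2 = 29.7.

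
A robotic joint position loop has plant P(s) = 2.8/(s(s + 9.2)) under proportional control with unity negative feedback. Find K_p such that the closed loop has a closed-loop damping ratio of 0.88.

K_p = 9.76

Closed-loop characteristic equation: s² + 9.2s + K_p·2.8 = 0.
So ω_n = √(2.8K_p) and 2ζω_n = 9.2, giving ζ = 9.2/(2√(2.8K_p)).
Setting ζ = 0.88: √(2.8K_p) = 9.2/(2·0.88) = 5.227, so K_p = 27.32/2.8 = 9.76.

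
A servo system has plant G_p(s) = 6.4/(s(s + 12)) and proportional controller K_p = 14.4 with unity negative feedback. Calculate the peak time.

Closed-loop characteristic equation: s² + 12s + 92.16 = 0, so ω_n = 9.6 rad/s and ζ = 12/(2·9.6) = 0.625.
Damped frequency ω_d = ω_n√(1−ζ²) = 7.494 rad/s, so peak time T_p = π/ω_d = 0.419 s.

T_p = 0.419 s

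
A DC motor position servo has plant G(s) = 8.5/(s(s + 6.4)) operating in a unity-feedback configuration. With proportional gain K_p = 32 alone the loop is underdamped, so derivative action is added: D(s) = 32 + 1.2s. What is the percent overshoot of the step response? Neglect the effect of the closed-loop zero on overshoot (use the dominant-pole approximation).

16%

Forward path: (32 + 1.2s)·8.5/(s(s+6.4)). The closed-loop characteristic equation is s² + (6.4 + 8.5·1.2)s + 8.5·32 = 0.
That is s² + 16.6s + 272 = 0, so ω_n = 16.49 rad/s and ζ = 16.6/(2·16.49) = 0.5033.
%OS = 100·exp(−πζ/√(1−ζ²)) = 16%.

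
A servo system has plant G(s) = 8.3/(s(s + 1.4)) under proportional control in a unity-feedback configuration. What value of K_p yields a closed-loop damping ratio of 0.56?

K_p = 0.188

Closed-loop characteristic equation: s² + 1.4s + K_p·8.3 = 0.
So ω_n = √(8.3K_p) and 2ζω_n = 1.4, giving ζ = 1.4/(2√(8.3K_p)).
Setting ζ = 0.56: √(8.3K_p) = 1.4/(2·0.56) = 1.25, so K_p = 1.562/8.3 = 0.188.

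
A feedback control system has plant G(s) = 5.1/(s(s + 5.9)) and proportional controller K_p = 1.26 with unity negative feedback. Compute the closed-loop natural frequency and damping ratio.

1 + K_p·G(s) = 0 gives s² + 5.9s + 6.426 = 0.
Matching s² + 2ζω_n s + ω_n²: ω_n = √6.426 = 2.535 rad/s and 2ζω_n = 5.9, so ζ = 5.9/(2·2.535) = 1.16.

ω_n = 2.53 rad/s, ζ = 1.16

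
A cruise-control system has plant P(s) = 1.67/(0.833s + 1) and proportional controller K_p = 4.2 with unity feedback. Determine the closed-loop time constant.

τ = 0.104 s

Closed loop: T(s) = K_p·P/(1+K_p·P) = 7.014/(0.833s + 1 + 7.014), with pole at s = −(1 + 7.014)/0.833 = −9.621.
Closed-loop time constant τ = 1/9.621 = 0.104 s.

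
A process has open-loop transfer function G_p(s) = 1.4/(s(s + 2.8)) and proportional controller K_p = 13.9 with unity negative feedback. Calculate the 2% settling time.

T_s ≈ 2.86 s

The closed-loop denominator s² + 2.8s + 19.46 gives ω_n = √19.46 = 4.411 and ζ = 2.8/(2ω_n) = 0.3174.
2% settling time T_s ≈ 4/(ζω_n) = 4/1.4 = 2.86 s.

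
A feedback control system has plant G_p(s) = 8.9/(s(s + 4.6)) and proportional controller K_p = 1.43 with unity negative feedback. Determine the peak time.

T_p = 1.15 s

Closed-loop characteristic equation: s² + 4.6s + 12.73 = 0, so ω_n = 3.567 rad/s and ζ = 4.6/(2·3.567) = 0.6447.
Damped frequency ω_d = ω_n√(1−ζ²) = 2.727 rad/s, so peak time T_p = π/ω_d = 1.15 s.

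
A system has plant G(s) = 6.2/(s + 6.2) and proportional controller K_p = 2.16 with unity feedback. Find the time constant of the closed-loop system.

Closed-loop transfer function: T(s) = K_p·G(s)/(1 + K_p·G(s)) = 13.39/(s + 6.2 + 13.39) = 13.39/(s + 19.59).
Time constant τ = 1/19.59 = 0.051 s.

τ = 0.051 s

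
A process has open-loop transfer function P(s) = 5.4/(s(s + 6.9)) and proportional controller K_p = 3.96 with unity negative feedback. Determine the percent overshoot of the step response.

2.96%

The closed-loop denominator s² + 6.9s + 21.38 gives ω_n = √21.38 = 4.624 and ζ = 6.9/(2ω_n) = 0.7461.
%OS = 100·exp(−πζ/√(1−ζ²)) = 100·exp(−π·0.7461/√0.4434) = 2.96%.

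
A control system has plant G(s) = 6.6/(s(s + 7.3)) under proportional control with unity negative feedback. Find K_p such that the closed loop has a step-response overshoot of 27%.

From %OS = 100·exp(−πζ/√(1−ζ²)) = 27%, ζ = −ln(0.27)/√(π²+ln²(0.27)) = 0.3847.
Characteristic equation s² + 7.3s + 6.6K_p = 0 gives ζ = 7.3/(2√(6.6K_p)).
Setting ζ = 0.3847: √(6.6K_p) = 7.3/(2·0.3847) = 9.488, so K_p = 90.02/6.6 = 13.6.

K_p = 13.6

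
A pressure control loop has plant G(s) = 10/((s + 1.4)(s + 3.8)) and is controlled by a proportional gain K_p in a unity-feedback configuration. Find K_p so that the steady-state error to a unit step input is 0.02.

For a type-0 loop with proportional control, e_ss = 1/(1 + K_p·G(0)).
G(0) = 1.88. Require 1/(1 + K_p·1.88) = 0.02, so 1 + 1.88·K_p = 50.
K_p = (50 − 1)/1.88 = 26.1.

K_p = 26.1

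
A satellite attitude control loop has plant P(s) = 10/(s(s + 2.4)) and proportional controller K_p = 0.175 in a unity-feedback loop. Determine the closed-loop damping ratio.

1 + K_p·P(s) = 0 gives s² + 2.4s + 1.75 = 0.
Matching s² + 2ζω_n s + ω_n²: ω_n = √1.75 = 1.323 rad/s and 2ζω_n = 2.4, so ζ = 2.4/(2·1.323) = 0.907.

ζ = 0.907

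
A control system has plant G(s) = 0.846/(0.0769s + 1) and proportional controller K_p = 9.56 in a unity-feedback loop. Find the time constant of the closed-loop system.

τ = 0.00846 s

Closed loop: T(s) = K_p·G/(1+K_p·G) = 8.088/(0.0769s + 1 + 8.088), with pole at s = −(1 + 8.088)/0.0769 = −118.2.
Closed-loop time constant τ = 1/118.2 = 0.00846 s.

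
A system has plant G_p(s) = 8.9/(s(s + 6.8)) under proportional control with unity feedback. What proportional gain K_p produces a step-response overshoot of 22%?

From %OS = 100·exp(−πζ/√(1−ζ²)) = 22%, ζ = −ln(0.22)/√(π²+ln²(0.22)) = 0.4342.
Characteristic equation s² + 6.8s + 8.9K_p = 0 gives ζ = 6.8/(2√(8.9K_p)).
Setting ζ = 0.4342: √(8.9K_p) = 6.8/(2·0.4342) = 7.831, so K_p = 61.33/8.9 = 6.89.

K_p = 6.89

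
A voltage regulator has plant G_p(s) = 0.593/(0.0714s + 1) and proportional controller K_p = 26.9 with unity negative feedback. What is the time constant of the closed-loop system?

Closed loop: T(s) = K_p·G_p/(1+K_p·G_p) = 15.95/(0.0714s + 1 + 15.95), with pole at s = −(1 + 15.95)/0.0714 = −237.4.
Closed-loop time constant τ = 1/237.4 = 0.00421 s.

τ = 0.00421 s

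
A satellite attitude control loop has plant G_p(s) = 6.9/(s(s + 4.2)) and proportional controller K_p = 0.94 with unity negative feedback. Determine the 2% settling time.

T_s ≈ 1.9 s

The closed-loop denominator s² + 4.2s + 6.486 gives ω_n = √6.486 = 2.547 and ζ = 4.2/(2ω_n) = 0.8246.
2% settling time T_s ≈ 4/(ζω_n) = 4/2.1 = 1.9 s.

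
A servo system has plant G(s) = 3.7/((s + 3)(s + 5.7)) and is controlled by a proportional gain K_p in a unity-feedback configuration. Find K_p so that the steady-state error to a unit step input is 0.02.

K_p = 226

The loop is type 0, so e_ss(step) = 1/(1 + K_pos) with K_pos = K_p·G(0).
G(0) = 0.2164. Require 1/(1 + K_p·0.2164) = 0.02, so 1 + 0.2164·K_p = 50.
K_p = (50 − 1)/0.2164 = 226.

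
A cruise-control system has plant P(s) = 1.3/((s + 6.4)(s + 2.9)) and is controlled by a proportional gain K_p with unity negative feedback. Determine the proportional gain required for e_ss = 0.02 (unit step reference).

For a type-0 loop with proportional control, e_ss = 1/(1 + K_p·P(0)).
P(0) = 0.07004. Require 1/(1 + K_p·0.07004) = 0.02, so 1 + 0.07004·K_p = 50.
K_p = (50 − 1)/0.07004 = 700.

K_p = 700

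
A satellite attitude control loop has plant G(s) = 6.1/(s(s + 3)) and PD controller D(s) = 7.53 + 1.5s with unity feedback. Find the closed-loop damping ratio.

ζ = 0.896

Forward path: (7.53 + 1.5s)·6.1/(s(s+3)). The closed-loop characteristic equation is s² + (3 + 6.1·1.5)s + 6.1·7.53 = 0.
That is s² + 12.15s + 45.93 = 0, so ω_n = 6.777 rad/s and ζ = 12.15/(2·6.777) = 0.8964.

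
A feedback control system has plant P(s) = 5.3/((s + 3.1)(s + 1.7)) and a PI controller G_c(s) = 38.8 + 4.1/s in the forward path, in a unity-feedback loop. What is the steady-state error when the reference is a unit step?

0

The open loop G_c(s)P(s) has a pole at the origin (type 1), so the static position error constant is infinite and e_ss = 1/(1+∞) = 0.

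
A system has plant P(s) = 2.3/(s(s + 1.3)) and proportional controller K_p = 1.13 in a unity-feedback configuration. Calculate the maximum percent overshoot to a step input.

From 1 + K_pP(s) = 0: s² + 1.3s + 2.599 = 0 ⇒ ω_n = 1.612, ζ = 0.4032.
%OS = 100·exp(−πζ/√(1−ζ²)) = 100·exp(−π·0.4032/√0.8374) = 25.1%.

25.1%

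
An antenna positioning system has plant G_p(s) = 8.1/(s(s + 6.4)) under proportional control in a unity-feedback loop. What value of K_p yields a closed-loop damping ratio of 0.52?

K_p = 4.68

Closed-loop characteristic equation: s² + 6.4s + K_p·8.1 = 0.
So ω_n = √(8.1K_p) and 2ζω_n = 6.4, giving ζ = 6.4/(2√(8.1K_p)).
Setting ζ = 0.52: √(8.1K_p) = 6.4/(2·0.52) = 6.154, so K_p = 37.87/8.1 = 4.68.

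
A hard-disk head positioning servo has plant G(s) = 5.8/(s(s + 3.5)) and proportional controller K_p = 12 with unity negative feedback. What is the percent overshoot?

Closed-loop characteristic equation: s² + 3.5s + 69.6 = 0, so ω_n = 8.343 rad/s and ζ = 3.5/(2·8.343) = 0.2098.
%OS = 100·exp(−πζ/√(1−ζ²)) = 100·exp(−π·0.2098/√0.956) = 51%.

51%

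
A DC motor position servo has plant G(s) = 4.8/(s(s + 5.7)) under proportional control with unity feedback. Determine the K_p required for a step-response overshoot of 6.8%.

K_p = 4

From %OS = 100·exp(−πζ/√(1−ζ²)) = 6.8%, ζ = −ln(0.068)/√(π²+ln²(0.068)) = 0.6502.
Characteristic equation s² + 5.7s + 4.8K_p = 0 gives ζ = 5.7/(2√(4.8K_p)).
Setting ζ = 0.6502: √(4.8K_p) = 5.7/(2·0.6502) = 4.384, so K_p = 19.22/4.8 = 4.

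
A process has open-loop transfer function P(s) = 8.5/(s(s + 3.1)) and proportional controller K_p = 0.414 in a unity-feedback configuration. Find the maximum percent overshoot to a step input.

From 1 + K_pP(s) = 0: s² + 3.1s + 3.519 = 0 ⇒ ω_n = 1.876, ζ = 0.8263.
%OS = 100·exp(−πζ/√(1−ζ²)) = 100·exp(−π·0.8263/√0.3173) = 0.997%.

0.997%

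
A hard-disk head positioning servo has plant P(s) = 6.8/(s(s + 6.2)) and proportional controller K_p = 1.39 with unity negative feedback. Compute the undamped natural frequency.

ω_n = 3.07 rad/s

With unity feedback the closed-loop characteristic equation is s² + 6.2s + 1.39·6.8 = s² + 6.2s + 9.452 = 0.
Matching s² + 2ζω_n s + ω_n²: ω_n = √9.452 = 3.074 rad/s and 2ζω_n = 6.2, so ζ = 6.2/(2·3.074) = 1.01.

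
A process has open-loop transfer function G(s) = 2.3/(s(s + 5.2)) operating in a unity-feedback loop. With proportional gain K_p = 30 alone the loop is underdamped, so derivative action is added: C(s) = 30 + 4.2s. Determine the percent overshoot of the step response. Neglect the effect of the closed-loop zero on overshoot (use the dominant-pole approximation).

0.186%

Forward path: (30 + 4.2s)·2.3/(s(s+5.2)). The closed-loop characteristic equation is s² + (5.2 + 2.3·4.2)s + 2.3·30 = 0.
That is s² + 14.86s + 69 = 0, so ω_n = 8.307 rad/s and ζ = 14.86/(2·8.307) = 0.8945.
%OS = 100·exp(−πζ/√(1−ζ²)) = 0.186%.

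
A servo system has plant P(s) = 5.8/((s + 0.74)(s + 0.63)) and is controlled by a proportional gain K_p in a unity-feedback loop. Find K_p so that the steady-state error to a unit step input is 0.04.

K_p = 1.93

The loop is type 0, so e_ss(step) = 1/(1 + K_pos) with K_pos = K_p·P(0).
P(0) = 12.44. Require 1/(1 + K_p·12.44) = 0.04, so 1 + 12.44·K_p = 25.
K_p = (25 − 1)/12.44 = 1.93.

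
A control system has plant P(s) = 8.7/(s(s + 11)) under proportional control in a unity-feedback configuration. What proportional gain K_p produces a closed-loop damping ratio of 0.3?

K_p = 38.6

Closed-loop characteristic equation: s² + 11s + K_p·8.7 = 0.
So ω_n = √(8.7K_p) and 2ζω_n = 11, giving ζ = 11/(2√(8.7K_p)).
Setting ζ = 0.3: √(8.7K_p) = 11/(2·0.3) = 18.33, so K_p = 336.1/8.7 = 38.6.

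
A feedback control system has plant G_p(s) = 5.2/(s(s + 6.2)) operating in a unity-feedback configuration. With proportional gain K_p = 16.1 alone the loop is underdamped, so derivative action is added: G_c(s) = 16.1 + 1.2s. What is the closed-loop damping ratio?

ζ = 0.68

Forward path: (16.1 + 1.2s)·5.2/(s(s+6.2)). The closed-loop characteristic equation is s² + (6.2 + 5.2·1.2)s + 5.2·16.1 = 0.
That is s² + 12.44s + 83.72 = 0, so ω_n = 9.15 rad/s and ζ = 12.44/(2·9.15) = 0.6798.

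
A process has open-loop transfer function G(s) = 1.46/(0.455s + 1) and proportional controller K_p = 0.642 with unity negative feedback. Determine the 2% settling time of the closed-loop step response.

T_s ≈ 0.939 s

Closed loop: T(s) = K_p·G/(1+K_p·G) = 0.9373/(0.455s + 1 + 0.9373), with pole at s = −(1 + 0.9373)/0.455 = −4.258.
τ = 1/4.258 = 0.2349 s, so 2% settling time ≈ 4τ = 0.939 s.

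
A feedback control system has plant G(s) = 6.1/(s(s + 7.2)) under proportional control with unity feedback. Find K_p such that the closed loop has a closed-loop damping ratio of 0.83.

Closed-loop characteristic equation: s² + 7.2s + K_p·6.1 = 0.
So ω_n = √(6.1K_p) and 2ζω_n = 7.2, giving ζ = 7.2/(2√(6.1K_p)).
Setting ζ = 0.83: √(6.1K_p) = 7.2/(2·0.83) = 4.337, so K_p = 18.81/6.1 = 3.08.

K_p = 3.08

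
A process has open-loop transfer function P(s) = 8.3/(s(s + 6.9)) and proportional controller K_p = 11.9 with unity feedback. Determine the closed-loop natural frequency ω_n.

ω_n = 9.94 rad/s

The closed-loop denominator is s(s+6.9) + 11.9·8.3 = s² + 6.9s + 98.77.
So ω_n² = 98.77 ⇒ ω_n = 9.938 rad/s, and ζ = 6.9/(2ω_n) = 0.347.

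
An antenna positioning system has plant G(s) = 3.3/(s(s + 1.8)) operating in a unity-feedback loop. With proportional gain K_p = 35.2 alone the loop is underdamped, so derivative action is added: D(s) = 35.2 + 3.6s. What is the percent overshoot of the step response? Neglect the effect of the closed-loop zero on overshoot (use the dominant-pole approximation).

Forward path: (35.2 + 3.6s)·3.3/(s(s+1.8)). The closed-loop characteristic equation is s² + (1.8 + 3.3·3.6)s + 3.3·35.2 = 0.
That is s² + 13.68s + 116.2 = 0, so ω_n = 10.78 rad/s and ζ = 13.68/(2·10.78) = 0.6346.
%OS = 100·exp(−πζ/√(1−ζ²)) = 7.58%.

7.58%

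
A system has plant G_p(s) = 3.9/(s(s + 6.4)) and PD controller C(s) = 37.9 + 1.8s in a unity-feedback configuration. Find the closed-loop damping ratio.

Forward path: (37.9 + 1.8s)·3.9/(s(s+6.4)). The closed-loop characteristic equation is s² + (6.4 + 3.9·1.8)s + 3.9·37.9 = 0.
That is s² + 13.42s + 147.8 = 0, so ω_n = 12.16 rad/s and ζ = 13.42/(2·12.16) = 0.5519.

ζ = 0.552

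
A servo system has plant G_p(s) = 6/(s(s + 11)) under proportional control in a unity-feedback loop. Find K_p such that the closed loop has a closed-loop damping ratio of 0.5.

Closed-loop characteristic equation: s² + 11s + K_p·6 = 0.
So ω_n = √(6K_p) and 2ζω_n = 11, giving ζ = 11/(2√(6K_p)).
Setting ζ = 0.5: √(6K_p) = 11/(2·0.5) = 11, so K_p = 121/6 = 20.2.

K_p = 20.2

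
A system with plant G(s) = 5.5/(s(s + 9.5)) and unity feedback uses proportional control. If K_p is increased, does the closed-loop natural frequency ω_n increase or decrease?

ω_n = √(5.5·K_p), which grows with K_p.

increase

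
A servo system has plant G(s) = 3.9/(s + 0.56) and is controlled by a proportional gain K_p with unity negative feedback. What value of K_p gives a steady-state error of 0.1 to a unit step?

The loop is type 0, so e_ss(step) = 1/(1 + K_pos) with K_pos = K_p·G(0).
G(0) = 6.964. Require 1/(1 + K_p·6.964) = 0.1, so 1 + 6.964·K_p = 10.
K_p = (10 − 1)/6.964 = 1.29.

K_p = 1.29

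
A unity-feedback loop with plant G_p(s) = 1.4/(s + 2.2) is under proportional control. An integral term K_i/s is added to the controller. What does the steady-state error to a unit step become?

0

The integrator makes K_pos = lim_{s→0} C(s)G(s) infinite, so e_ss = 1/(1+K_pos) = 0.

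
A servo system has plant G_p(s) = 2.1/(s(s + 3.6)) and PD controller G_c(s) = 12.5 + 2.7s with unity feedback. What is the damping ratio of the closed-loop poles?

Forward path: (12.5 + 2.7s)·2.1/(s(s+3.6)). The closed-loop characteristic equation is s² + (3.6 + 2.1·2.7)s + 2.1·12.5 = 0.
That is s² + 9.27s + 26.25 = 0, so ω_n = 5.123 rad/s and ζ = 9.27/(2·5.123) = 0.9047.

ζ = 0.905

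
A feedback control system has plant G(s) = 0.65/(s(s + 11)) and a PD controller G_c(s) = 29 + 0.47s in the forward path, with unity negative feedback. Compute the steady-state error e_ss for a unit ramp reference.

The loop has one pole at the origin (type 1). Velocity error constant K_v = lim_{s→0} s·G_c(s)G(s) = 29·0.65/11 = 1.714.
Steady-state error to a unit ramp: e_ss = 1/K_v = 0.584.

0.584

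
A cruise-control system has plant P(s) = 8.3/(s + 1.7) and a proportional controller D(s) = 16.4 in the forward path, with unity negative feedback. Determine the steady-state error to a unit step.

The loop is type 0. Static position error constant K_pos = D(0)·P(0) = 16.4·4.882 = 80.07.
Steady-state error to a unit step: e_ss = 1/(1+K_pos) = 1/81.07 = 0.0123.

0.0123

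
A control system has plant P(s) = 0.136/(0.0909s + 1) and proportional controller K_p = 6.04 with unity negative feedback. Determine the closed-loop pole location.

Closed loop: T(s) = K_p·P/(1+K_p·P) = 0.8214/(0.0909s + 1 + 0.8214), with pole at s = −(1 + 0.8214)/0.0909 = −20.04.

s = -20.04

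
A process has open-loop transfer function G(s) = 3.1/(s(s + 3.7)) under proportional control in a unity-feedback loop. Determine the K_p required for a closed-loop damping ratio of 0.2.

K_p = 27.6

Closed-loop characteristic equation: s² + 3.7s + K_p·3.1 = 0.
So ω_n = √(3.1K_p) and 2ζω_n = 3.7, giving ζ = 3.7/(2√(3.1K_p)).
Setting ζ = 0.2: √(3.1K_p) = 3.7/(2·0.2) = 9.25, so K_p = 85.56/3.1 = 27.6.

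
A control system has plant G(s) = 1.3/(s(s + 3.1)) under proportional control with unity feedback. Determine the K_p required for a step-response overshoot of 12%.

From %OS = 100·exp(−πζ/√(1−ζ²)) = 12%, ζ = −ln(0.12)/√(π²+ln²(0.12)) = 0.5594.
Characteristic equation s² + 3.1s + 1.3K_p = 0 gives ζ = 3.1/(2√(1.3K_p)).
Setting ζ = 0.5594: √(1.3K_p) = 3.1/(2·0.5594) = 2.771, so K_p = 7.677/1.3 = 5.91.

K_p = 5.91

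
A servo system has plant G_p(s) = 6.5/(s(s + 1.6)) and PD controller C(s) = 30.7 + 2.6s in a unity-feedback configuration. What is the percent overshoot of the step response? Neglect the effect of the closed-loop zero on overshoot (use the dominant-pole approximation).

6.58%

Forward path: (30.7 + 2.6s)·6.5/(s(s+1.6)). The closed-loop characteristic equation is s² + (1.6 + 6.5·2.6)s + 6.5·30.7 = 0.
That is s² + 18.5s + 199.5 = 0, so ω_n = 14.13 rad/s and ζ = 18.5/(2·14.13) = 0.6548.
%OS = 100·exp(−πζ/√(1−ζ²)) = 6.58%.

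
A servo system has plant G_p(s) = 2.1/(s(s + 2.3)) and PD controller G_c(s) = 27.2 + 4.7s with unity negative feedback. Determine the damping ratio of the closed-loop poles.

ζ = 0.805

Forward path: (27.2 + 4.7s)·2.1/(s(s+2.3)). The closed-loop characteristic equation is s² + (2.3 + 2.1·4.7)s + 2.1·27.2 = 0.
That is s² + 12.17s + 57.12 = 0, so ω_n = 7.558 rad/s and ζ = 12.17/(2·7.558) = 0.8051.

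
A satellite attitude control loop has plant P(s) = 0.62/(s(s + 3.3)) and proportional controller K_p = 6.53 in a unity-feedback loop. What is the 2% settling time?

T_s ≈ 2.42 s

From 1 + K_pP(s) = 0: s² + 3.3s + 4.049 = 0 ⇒ ω_n = 2.012, ζ = 0.82.
2% settling time T_s ≈ 4/(ζω_n) = 4/1.65 = 2.42 s.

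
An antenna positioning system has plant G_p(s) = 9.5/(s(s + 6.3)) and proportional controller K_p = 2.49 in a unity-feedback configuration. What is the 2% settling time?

The closed-loop denominator s² + 6.3s + 23.66 gives ω_n = √23.66 = 4.864 and ζ = 6.3/(2ω_n) = 0.6477.
2% settling time T_s ≈ 4/(ζω_n) = 4/3.15 = 1.27 s.

T_s ≈ 1.27 s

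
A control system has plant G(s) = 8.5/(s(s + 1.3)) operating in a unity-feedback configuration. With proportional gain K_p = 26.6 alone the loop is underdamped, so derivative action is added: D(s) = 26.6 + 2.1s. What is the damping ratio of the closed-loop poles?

Forward path: (26.6 + 2.1s)·8.5/(s(s+1.3)). The closed-loop characteristic equation is s² + (1.3 + 8.5·2.1)s + 8.5·26.6 = 0.
That is s² + 19.15s + 226.1 = 0, so ω_n = 15.04 rad/s and ζ = 19.15/(2·15.04) = 0.6368.

ζ = 0.637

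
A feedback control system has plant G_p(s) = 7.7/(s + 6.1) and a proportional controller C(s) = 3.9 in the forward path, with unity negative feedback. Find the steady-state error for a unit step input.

0.169

The loop is type 0. Static position error constant K_pos = C(0)·G_p(0) = 3.9·1.262 = 4.923.
Steady-state error to a unit step: e_ss = 1/(1+K_pos) = 1/5.923 = 0.169.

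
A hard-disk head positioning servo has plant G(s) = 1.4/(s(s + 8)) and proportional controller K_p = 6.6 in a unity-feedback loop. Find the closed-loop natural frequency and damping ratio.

ω_n = 3.04 rad/s, ζ = 1.32

With unity feedback the closed-loop characteristic equation is s² + 8s + 6.6·1.4 = s² + 8s + 9.24 = 0.
Matching s² + 2ζω_n s + ω_n²: ω_n = √9.24 = 3.04 rad/s and 2ζω_n = 8, so ζ = 8/(2·3.04) = 1.32.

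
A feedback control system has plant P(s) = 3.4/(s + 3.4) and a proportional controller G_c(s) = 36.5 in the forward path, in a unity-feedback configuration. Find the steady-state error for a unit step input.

0.0267

The loop is type 0. Static position error constant K_pos = G_c(0)·P(0) = 36.5·1 = 36.5.
Steady-state error to a unit step: e_ss = 1/(1+K_pos) = 1/37.5 = 0.0267.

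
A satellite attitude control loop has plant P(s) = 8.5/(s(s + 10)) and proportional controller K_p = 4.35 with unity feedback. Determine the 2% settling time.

T_s ≈ 0.8 s

From 1 + K_pP(s) = 0: s² + 10s + 36.97 = 0 ⇒ ω_n = 6.081, ζ = 0.8223.
2% settling time T_s ≈ 4/(ζω_n) = 4/5 = 0.8 s.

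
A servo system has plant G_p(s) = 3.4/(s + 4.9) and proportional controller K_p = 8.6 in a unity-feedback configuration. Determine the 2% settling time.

T_s ≈ 0.117 s

Closed-loop transfer function: T(s) = K_p·G_p(s)/(1 + K_p·G_p(s)) = 29.24/(s + 4.9 + 29.24) = 29.24/(s + 34.14).
Time constant τ = 1/34.14 = 0.02929 s, so the 2% settling time is about 4τ = 0.117 s.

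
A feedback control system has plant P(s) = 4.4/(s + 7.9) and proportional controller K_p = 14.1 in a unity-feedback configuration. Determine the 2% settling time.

Closed-loop transfer function: T(s) = K_p·P(s)/(1 + K_p·P(s)) = 62.04/(s + 7.9 + 62.04) = 62.04/(s + 69.94).
Time constant τ = 1/69.94 = 0.0143 s, so the 2% settling time is about 4τ = 0.0572 s.

T_s ≈ 0.0572 s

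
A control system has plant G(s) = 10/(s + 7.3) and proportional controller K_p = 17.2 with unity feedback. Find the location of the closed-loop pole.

s = -179.3

Closed-loop transfer function: T(s) = K_p·G(s)/(1 + K_p·G(s)) = 172/(s + 7.3 + 172) = 172/(s + 179.3).
The closed-loop pole is at s = −179.3.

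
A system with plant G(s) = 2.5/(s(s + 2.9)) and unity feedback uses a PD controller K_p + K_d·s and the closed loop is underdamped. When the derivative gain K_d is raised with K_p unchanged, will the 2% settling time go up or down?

Characteristic equation s² + (2.9 + 2.5K_d)s + 2.5K_p = 0: raising K_d increases ζω_n = (2.9+2.5K_d)/2 while the loop stays underdamped, so T_s ≈ 4/(ζω_n) decreases.

decrease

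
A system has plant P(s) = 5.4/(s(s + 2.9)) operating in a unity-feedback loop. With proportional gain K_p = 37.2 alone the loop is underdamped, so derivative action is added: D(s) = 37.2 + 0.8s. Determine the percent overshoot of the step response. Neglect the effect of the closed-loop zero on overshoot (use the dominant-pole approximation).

Forward path: (37.2 + 0.8s)·5.4/(s(s+2.9)). The closed-loop characteristic equation is s² + (2.9 + 5.4·0.8)s + 5.4·37.2 = 0.
That is s² + 7.22s + 200.9 = 0, so ω_n = 14.17 rad/s and ζ = 7.22/(2·14.17) = 0.2547.
%OS = 100·exp(−πζ/√(1−ζ²)) = 43.7%.

43.7%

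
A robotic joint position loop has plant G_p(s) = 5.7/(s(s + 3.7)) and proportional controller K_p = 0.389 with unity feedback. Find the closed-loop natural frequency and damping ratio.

1 + K_p·G_p(s) = 0 gives s² + 3.7s + 2.217 = 0.
Matching s² + 2ζω_n s + ω_n²: ω_n = √2.217 = 1.489 rad/s and 2ζω_n = 3.7, so ζ = 3.7/(2·1.489) = 1.24.

ω_n = 1.49 rad/s, ζ = 1.24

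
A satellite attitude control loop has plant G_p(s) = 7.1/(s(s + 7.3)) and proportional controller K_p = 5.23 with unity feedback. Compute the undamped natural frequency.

The closed-loop denominator is s(s+7.3) + 5.23·7.1 = s² + 7.3s + 37.13.
So ω_n² = 37.13 ⇒ ω_n = 6.094 rad/s, and ζ = 7.3/(2ω_n) = 0.599.

ω_n = 6.09 rad/s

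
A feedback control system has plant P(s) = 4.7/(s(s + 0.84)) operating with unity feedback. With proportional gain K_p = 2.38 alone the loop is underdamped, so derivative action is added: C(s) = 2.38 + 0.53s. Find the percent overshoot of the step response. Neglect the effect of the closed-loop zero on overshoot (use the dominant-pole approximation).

Forward path: (2.38 + 0.53s)·4.7/(s(s+0.84)). The closed-loop characteristic equation is s² + (0.84 + 4.7·0.53)s + 4.7·2.38 = 0.
That is s² + 3.331s + 11.19 = 0, so ω_n = 3.345 rad/s and ζ = 3.331/(2·3.345) = 0.498.
%OS = 100·exp(−πζ/√(1−ζ²)) = 16.5%.

16.5%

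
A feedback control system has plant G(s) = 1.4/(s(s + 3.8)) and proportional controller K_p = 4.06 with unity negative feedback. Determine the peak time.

T_p = 2.18 s

From 1 + K_pG(s) = 0: s² + 3.8s + 5.684 = 0 ⇒ ω_n = 2.384, ζ = 0.7969.
Damped frequency ω_d = ω_n√(1−ζ²) = 1.44 rad/s, so peak time T_p = π/ω_d = 2.18 s.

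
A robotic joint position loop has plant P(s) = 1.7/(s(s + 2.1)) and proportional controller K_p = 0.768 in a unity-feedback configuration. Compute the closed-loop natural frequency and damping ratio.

1 + K_p·P(s) = 0 gives s² + 2.1s + 1.306 = 0.
Matching s² + 2ζω_n s + ω_n²: ω_n = √1.306 = 1.143 rad/s and 2ζω_n = 2.1, so ζ = 2.1/(2·1.143) = 0.919.

ω_n = 1.14 rad/s, ζ = 0.919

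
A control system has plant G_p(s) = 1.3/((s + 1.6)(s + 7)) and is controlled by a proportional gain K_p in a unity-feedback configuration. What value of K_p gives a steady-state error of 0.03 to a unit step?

Steady-state error for a unit step on this type-0 loop is 1/(1 + K_p·G_p(0)).
G_p(0) = 0.1161. Require 1/(1 + K_p·0.1161) = 0.03, so 1 + 0.1161·K_p = 33.33.
K_p = (33.33 − 1)/0.1161 = 279.

K_p = 279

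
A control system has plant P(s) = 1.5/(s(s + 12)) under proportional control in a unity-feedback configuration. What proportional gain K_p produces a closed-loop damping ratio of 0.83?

Closed-loop characteristic equation: s² + 12s + K_p·1.5 = 0.
So ω_n = √(1.5K_p) and 2ζω_n = 12, giving ζ = 12/(2√(1.5K_p)).
Setting ζ = 0.83: √(1.5K_p) = 12/(2·0.83) = 7.229, so K_p = 52.26/1.5 = 34.8.

K_p = 34.8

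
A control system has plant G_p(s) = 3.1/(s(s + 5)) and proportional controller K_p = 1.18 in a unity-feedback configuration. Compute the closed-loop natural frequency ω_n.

ω_n = 1.91 rad/s

The closed-loop denominator is s(s+5) + 1.18·3.1 = s² + 5s + 3.658.
Matching s² + 2ζω_n s + ω_n²: ω_n = √3.658 = 1.913 rad/s and 2ζω_n = 5, so ζ = 5/(2·1.913) = 1.31.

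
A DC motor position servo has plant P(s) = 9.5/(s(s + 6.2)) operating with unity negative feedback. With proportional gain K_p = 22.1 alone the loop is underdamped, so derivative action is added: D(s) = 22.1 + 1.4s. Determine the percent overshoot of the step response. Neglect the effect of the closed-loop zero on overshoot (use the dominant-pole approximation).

5.74%

Forward path: (22.1 + 1.4s)·9.5/(s(s+6.2)). The closed-loop characteristic equation is s² + (6.2 + 9.5·1.4)s + 9.5·22.1 = 0.
That is s² + 19.5s + 210 = 0, so ω_n = 14.49 rad/s and ζ = 19.5/(2·14.49) = 0.6729.
%OS = 100·exp(−πζ/√(1−ζ²)) = 5.74%.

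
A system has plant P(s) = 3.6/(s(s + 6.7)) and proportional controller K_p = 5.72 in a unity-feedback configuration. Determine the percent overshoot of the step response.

Closed-loop characteristic equation: s² + 6.7s + 20.59 = 0, so ω_n = 4.538 rad/s and ζ = 6.7/(2·4.538) = 0.7382.
%OS = 100·exp(−πζ/√(1−ζ²)) = 100·exp(−π·0.7382/√0.455) = 3.21%.

3.21%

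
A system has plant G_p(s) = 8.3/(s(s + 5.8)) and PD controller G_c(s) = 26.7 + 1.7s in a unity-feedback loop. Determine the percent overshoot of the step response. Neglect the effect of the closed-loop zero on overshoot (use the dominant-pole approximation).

5.93%

Forward path: (26.7 + 1.7s)·8.3/(s(s+5.8)). The closed-loop characteristic equation is s² + (5.8 + 8.3·1.7)s + 8.3·26.7 = 0.
That is s² + 19.91s + 221.6 = 0, so ω_n = 14.89 rad/s and ζ = 19.91/(2·14.89) = 0.6687.
%OS = 100·exp(−πζ/√(1−ζ²)) = 5.93%.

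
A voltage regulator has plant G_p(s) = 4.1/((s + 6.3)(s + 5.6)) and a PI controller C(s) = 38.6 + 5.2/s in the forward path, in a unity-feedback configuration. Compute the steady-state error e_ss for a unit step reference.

0

The open loop C(s)G_p(s) has a pole at the origin (type 1), so the static position error constant is infinite and e_ss = 1/(1+∞) = 0.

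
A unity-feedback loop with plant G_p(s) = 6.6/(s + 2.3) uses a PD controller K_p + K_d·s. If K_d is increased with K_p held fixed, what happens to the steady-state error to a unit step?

unchanged

K_d affects only the transient (the s-coefficient); the DC loop gain, and hence e_ss, depends only on K_p.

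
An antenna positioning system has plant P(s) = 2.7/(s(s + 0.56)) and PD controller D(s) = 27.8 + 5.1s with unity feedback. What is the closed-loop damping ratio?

ζ = 0.827

Forward path: (27.8 + 5.1s)·2.7/(s(s+0.56)). The closed-loop characteristic equation is s² + (0.56 + 2.7·5.1)s + 2.7·27.8 = 0.
That is s² + 14.33s + 75.06 = 0, so ω_n = 8.664 rad/s and ζ = 14.33/(2·8.664) = 0.827.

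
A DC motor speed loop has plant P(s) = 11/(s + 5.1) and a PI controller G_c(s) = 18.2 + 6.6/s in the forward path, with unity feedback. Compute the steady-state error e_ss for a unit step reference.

The open loop G_c(s)P(s) has a pole at the origin (type 1), so the static position error constant is infinite and e_ss = 1/(1+∞) = 0.

0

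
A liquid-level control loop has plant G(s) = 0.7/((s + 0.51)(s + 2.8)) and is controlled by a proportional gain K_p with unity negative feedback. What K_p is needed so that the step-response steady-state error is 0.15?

The loop is type 0, so e_ss(step) = 1/(1 + K_pos) with K_pos = K_p·G(0).
G(0) = 0.4902. Require 1/(1 + K_p·0.4902) = 0.15, so 1 + 0.4902·K_p = 6.667.
K_p = (6.667 − 1)/0.4902 = 11.6.

K_p = 11.6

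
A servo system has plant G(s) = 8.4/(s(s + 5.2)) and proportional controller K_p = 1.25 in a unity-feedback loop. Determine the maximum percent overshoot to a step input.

1.46%

From 1 + K_pG(s) = 0: s² + 5.2s + 10.5 = 0 ⇒ ω_n = 3.24, ζ = 0.8024.
%OS = 100·exp(−πζ/√(1−ζ²)) = 100·exp(−π·0.8024/√0.3562) = 1.46%.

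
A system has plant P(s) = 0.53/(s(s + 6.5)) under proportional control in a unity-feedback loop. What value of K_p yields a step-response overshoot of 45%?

From %OS = 100·exp(−πζ/√(1−ζ²)) = 45%, ζ = −ln(0.45)/√(π²+ln²(0.45)) = 0.2463.
Characteristic equation s² + 6.5s + 0.53K_p = 0 gives ζ = 6.5/(2√(0.53K_p)).
Setting ζ = 0.2463: √(0.53K_p) = 6.5/(2·0.2463) = 13.19, so K_p = 174.1/0.53 = 328.

K_p = 328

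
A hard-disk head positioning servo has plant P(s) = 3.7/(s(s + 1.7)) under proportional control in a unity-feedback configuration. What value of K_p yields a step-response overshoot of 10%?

From %OS = 100·exp(−πζ/√(1−ζ²)) = 10%, ζ = −ln(0.1)/√(π²+ln²(0.1)) = 0.5912.
Characteristic equation s² + 1.7s + 3.7K_p = 0 gives ζ = 1.7/(2√(3.7K_p)).
Setting ζ = 0.5912: √(3.7K_p) = 1.7/(2·0.5912) = 1.438, so K_p = 2.067/3.7 = 0.559.

K_p = 0.559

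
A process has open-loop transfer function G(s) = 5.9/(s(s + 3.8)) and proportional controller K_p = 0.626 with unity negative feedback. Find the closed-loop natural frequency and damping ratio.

With unity feedback the closed-loop characteristic equation is s² + 3.8s + 0.626·5.9 = s² + 3.8s + 3.693 = 0.
Matching s² + 2ζω_n s + ω_n²: ω_n = √3.693 = 1.922 rad/s and 2ζω_n = 3.8, so ζ = 3.8/(2·1.922) = 0.989.

ω_n = 1.92 rad/s, ζ = 0.989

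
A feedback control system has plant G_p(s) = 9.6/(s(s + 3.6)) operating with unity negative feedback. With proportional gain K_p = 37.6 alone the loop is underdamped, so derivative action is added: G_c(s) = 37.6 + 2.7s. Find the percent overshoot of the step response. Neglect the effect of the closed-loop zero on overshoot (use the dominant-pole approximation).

Forward path: (37.6 + 2.7s)·9.6/(s(s+3.6)). The closed-loop characteristic equation is s² + (3.6 + 9.6·2.7)s + 9.6·37.6 = 0.
That is s² + 29.52s + 361 = 0, so ω_n = 19 rad/s and ζ = 29.52/(2·19) = 0.7769.
%OS = 100·exp(−πζ/√(1−ζ²)) = 2.07%.

2.07%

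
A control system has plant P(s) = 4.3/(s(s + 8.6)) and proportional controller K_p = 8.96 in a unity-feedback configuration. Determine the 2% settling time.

T_s ≈ 0.93 s

Closed-loop characteristic equation: s² + 8.6s + 38.53 = 0, so ω_n = 6.207 rad/s and ζ = 8.6/(2·6.207) = 0.6928.
2% settling time T_s ≈ 4/(ζω_n) = 4/4.3 = 0.93 s.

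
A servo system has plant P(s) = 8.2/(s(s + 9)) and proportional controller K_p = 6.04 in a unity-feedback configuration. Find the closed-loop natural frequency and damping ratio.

ω_n = 7.04 rad/s, ζ = 0.639

1 + K_p·P(s) = 0 gives s² + 9s + 49.53 = 0.
So ω_n² = 49.53 ⇒ ω_n = 7.038 rad/s, and ζ = 9/(2ω_n) = 0.639.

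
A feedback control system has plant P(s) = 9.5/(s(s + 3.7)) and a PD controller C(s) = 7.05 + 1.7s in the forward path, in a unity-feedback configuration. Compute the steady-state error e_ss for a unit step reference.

The open loop C(s)P(s) has a pole at the origin (type 1), so the static position error constant is infinite and e_ss = 1/(1+∞) = 0.

0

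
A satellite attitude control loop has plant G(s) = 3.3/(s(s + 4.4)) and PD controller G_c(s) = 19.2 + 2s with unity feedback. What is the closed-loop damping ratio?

ζ = 0.691

Forward path: (19.2 + 2s)·3.3/(s(s+4.4)). The closed-loop characteristic equation is s² + (4.4 + 3.3·2)s + 3.3·19.2 = 0.
That is s² + 11s + 63.36 = 0, so ω_n = 7.96 rad/s and ζ = 11/(2·7.96) = 0.691.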